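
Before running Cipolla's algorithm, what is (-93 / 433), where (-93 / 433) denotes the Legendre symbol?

Pull out -1: (-93 / 433) = (-1 / 433)·(93 / 433). Since 433 ≡ 1 (mod 4), (-1 / 433) = +1. Now have (93 / 433).
93 ≡ 1 (mod 4), so quadratic reciprocity gives (93 / 433) = (433 / 93). Reduce: 433 ≡ 61 (mod 93). Now have (61 / 93).
61 ≡ 1 (mod 4), so quadratic reciprocity gives (61 / 93) = (93 / 61). Reduce: 93 ≡ 32 (mod 61). Now have (32 / 61).
Factor out 2: 32 = 2^5. Since 61 ≡ 5 (mod 8), (2 / 61) = -1, and (2 / 61)^5 = -1. Now have -(1 / 61).
(1 / 61) = 1. Collecting the sign factors: -1.

-1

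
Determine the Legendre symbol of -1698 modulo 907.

(-1698 / 907)
  = (116 / 907)    [-1698 ≡ 116 mod 907]
  = (29 / 907)    [907 ≡ 3 mod 8 ⇒ (2 / 907)^2 = +1]
  = (907 / 29)    [QR: 29 ≡ 1 mod 4, sign kept]
  = (8 / 29)    [907 ≡ 8 mod 29]
  = -(1 / 29)    [29 ≡ 5 mod 8 ⇒ (2 / 29)^3 = -1]
  = -1    [(1 / 29) = 1]

-1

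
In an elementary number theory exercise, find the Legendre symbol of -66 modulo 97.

Reduce the numerator: -66 ≡ 31 (mod 97), so (-66|97) = (31|97).
97 ≡ 1 (mod 4), so quadratic reciprocity gives (31|97) = (97|31). Reduce: 97 ≡ 4 (mod 31). Now have (4|31).
Factor out 2: 4 = 2^2. Since 31 ≡ 7 (mod 8), (2|31) = +1, and (2|31)^2 = +1. Now have (1|31).
(1|31) = 1. Collecting the sign factors: 1.

1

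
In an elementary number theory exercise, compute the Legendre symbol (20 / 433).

Factor out 2: 20 = 2^2·5. Since 433 ≡ 1 (mod 8), (2 / 433) = +1, and (2 / 433)^2 = +1. Now have (5 / 433).
5 ≡ 1 (mod 4), so quadratic reciprocity gives (5 / 433) = (433 / 5). Reduce: 433 ≡ 3 (mod 5). Now have (3 / 5).
5 ≡ 1 (mod 4), so quadratic reciprocity gives (3 / 5) = (5 / 3). Reduce: 5 ≡ 2 (mod 3). Now have (2 / 3).
Factor out 2: 2 = 2. Since 3 ≡ 3 (mod 8), (2 / 3) = -1. Now have -(1 / 3).
(1 / 3) = 1. Collecting the sign factors: -1.

-1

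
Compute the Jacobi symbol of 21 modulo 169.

(21 / 169)
  = (169 / 21)    [QR: 21 ≡ 1 mod 4, sign kept]
  = (1 / 21)    [169 ≡ 1 mod 21]
  = 1    [(1 / 21) = 1]

1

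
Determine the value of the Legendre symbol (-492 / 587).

Reduce the numerator: -492 ≡ 95 (mod 587), so (-492 / 587) = (95 / 587).
Both 95 ≡ 3 and 587 ≡ 3 (mod 4), so reciprocity gives (95 / 587) = -(587 / 95). Reduce: 587 ≡ 17 (mod 95). Now have -(17 / 95).
17 ≡ 1 (mod 4), so quadratic reciprocity gives (17 / 95) = (95 / 17). Reduce: 95 ≡ 10 (mod 17). Now have -(10 / 17).
Factor out 2: 10 = 2·5. Since 17 ≡ 1 (mod 8), (2 / 17) = +1. Now have -(5 / 17).
5 ≡ 1 (mod 4), so quadratic reciprocity gives (5 / 17) = (17 / 5). Reduce: 17 ≡ 2 (mod 5). Now have -(2 / 5).
Factor out 2: 2 = 2. Since 5 ≡ 5 (mod 8), (2 / 5) = -1. Now have (1 / 5).
(1 / 5) = 1. Collecting the sign factors: 1.

1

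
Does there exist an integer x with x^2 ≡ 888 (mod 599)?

(888/599)
  = (289/599)    [888 ≡ 289 mod 599]
  = (599/289)    [QR: 289 ≡ 1 mod 4, sign kept]
  = (21/289)    [599 ≡ 21 mod 289]
  = (289/21)    [QR: 21 ≡ 1 mod 4, sign kept]
  = (16/21)    [289 ≡ 16 mod 21]
  = (1/21)    [21 ≡ 5 mod 8 ⇒ (2/21)^4 = +1]
  = 1    [(1/21) = 1]
(888/599) = 1, and 599 is prime, so 888 is a quadratic residue mod 599.

yes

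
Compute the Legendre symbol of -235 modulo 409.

Pull out -1: (-235 / 409) = (-1 / 409)·(235 / 409). Since 409 ≡ 1 (mod 4), (-1 / 409) = +1. Now have (235 / 409).
409 ≡ 1 (mod 4), so quadratic reciprocity gives (235 / 409) = (409 / 235). Reduce: 409 ≡ 174 (mod 235). Now have (174 / 235).
Factor out 2: 174 = 2·87. Since 235 ≡ 3 (mod 8), (2 / 235) = -1. Now have -(87 / 235).
Both 87 ≡ 3 and 235 ≡ 3 (mod 4), so reciprocity gives (87 / 235) = -(235 / 87). Reduce: 235 ≡ 61 (mod 87). Now have (61 / 87).
61 ≡ 1 (mod 4), so quadratic reciprocity gives (61 / 87) = (87 / 61). Reduce: 87 ≡ 26 (mod 61). Now have (26 / 61).
Factor out 2: 26 = 2·13. Since 61 ≡ 5 (mod 8), (2 / 61) = -1. Now have -(13 / 61).
13 ≡ 1 (mod 4), so quadratic reciprocity gives (13 / 61) = (61 / 13). Reduce: 61 ≡ 9 (mod 13). Now have -(9 / 13).
9 ≡ 1 (mod 4), so quadratic reciprocity gives (9 / 13) = (13 / 9). Reduce: 13 ≡ 4 (mod 9). Now have -(4 / 9).
Factor out 2: 4 = 2^2. Since 9 ≡ 1 (mod 8), (2 / 9) = +1, and (2 / 9)^2 = +1. Now have -(1 / 9).
(1 / 9) = 1. Collecting the sign factors: -1.

-1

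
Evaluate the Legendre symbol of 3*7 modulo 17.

By multiplicativity, (3·7/17) = (3/17)·(7/17).
First factor (3/17):
17 ≡ 1 (mod 4), so quadratic reciprocity gives (3/17) = (17/3). Reduce: 17 ≡ 2 (mod 3). Now have (2/3).
Factor out 2: 2 = 2. Since 3 ≡ 3 (mod 8), (2/3) = -1. Now have -(1/3).
(1/3) = 1. Collecting the sign factors: -1.
Second factor (7/17):
17 ≡ 1 (mod 4), so quadratic reciprocity gives (7/17) = (17/7). Reduce: 17 ≡ 3 (mod 7). Now have (3/7).
Both 3 ≡ 3 and 7 ≡ 3 (mod 4), so reciprocity gives (3/7) = -(7/3). Reduce: 7 ≡ 1 (mod 3). Now have -(1/3).
(1/3) = 1. Collecting the sign factors: -1.
Product: (-1)·(-1) = 1.

1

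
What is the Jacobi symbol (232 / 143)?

-1

Reduce the numerator: 232 ≡ 89 (mod 143), so (232 / 143) = (89 / 143).
89 ≡ 1 (mod 4), so quadratic reciprocity gives (89 / 143) = (143 / 89). Reduce: 143 ≡ 54 (mod 89). Now have (54 / 89).
Factor out 2: 54 = 2·27. Since 89 ≡ 1 (mod 8), (2 / 89) = +1. Now have (27 / 89).
89 ≡ 1 (mod 4), so quadratic reciprocity gives (27 / 89) = (89 / 27). Reduce: 89 ≡ 8 (mod 27). Now have (8 / 27).
Factor out 2: 8 = 2^3. Since 27 ≡ 3 (mod 8), (2 / 27) = -1, and (2 / 27)^3 = -1. Now have -(1 / 27).
(1 / 27) = 1. Collecting the sign factors: -1.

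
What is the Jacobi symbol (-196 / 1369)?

1

(-196 / 1369)
  = (1173 / 1369)    [-196 ≡ 1173 mod 1369]
  = (1369 / 1173)    [QR: 1173 ≡ 1 mod 4, sign kept]
  = (196 / 1173)    [1369 ≡ 196 mod 1173]
  = (49 / 1173)    [1173 ≡ 5 mod 8 ⇒ (2 / 1173)^2 = +1]
  = (1173 / 49)    [QR: 49 ≡ 1 mod 4, sign kept]
  = (46 / 49)    [1173 ≡ 46 mod 49]
  = (23 / 49)    [49 ≡ 1 mod 8 ⇒ (2 / 49) = +1]
  = (49 / 23)    [QR: 49 ≡ 1 mod 4, sign kept]
  = (3 / 23)    [49 ≡ 3 mod 23]
  = -(23 / 3)    [QR: both ≡ 3 mod 4, sign flips]
  = -(2 / 3)    [23 ≡ 2 mod 3]
  = (1 / 3)    [3 ≡ 3 mod 8 ⇒ (2 / 3) = -1]
  = 1    [(1 / 3) = 1]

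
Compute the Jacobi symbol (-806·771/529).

By multiplicativity, (-806·771/529) = (-806/529)·(771/529).
First factor (-806/529):
Reduce the numerator: -806 ≡ 252 (mod 529), so (-806/529) = (252/529).
Factor out 2: 252 = 2^2·63. Since 529 ≡ 1 (mod 8), (2/529) = +1, and (2/529)^2 = +1. Now have (63/529).
529 ≡ 1 (mod 4), so quadratic reciprocity gives (63/529) = (529/63). Reduce: 529 ≡ 25 (mod 63). Now have (25/63).
25 ≡ 1 (mod 4), so quadratic reciprocity gives (25/63) = (63/25). Reduce: 63 ≡ 13 (mod 25). Now have (13/25).
13 ≡ 1 (mod 4), so quadratic reciprocity gives (13/25) = (25/13). Reduce: 25 ≡ 12 (mod 13). Now have (12/13).
Factor out 2: 12 = 2^2·3. Since 13 ≡ 5 (mod 8), (2/13) = -1, and (2/13)^2 = +1. Now have (3/13).
13 ≡ 1 (mod 4), so quadratic reciprocity gives (3/13) = (13/3). Reduce: 13 ≡ 1 (mod 3). Now have (1/3).
(1/3) = 1. Collecting the sign factors: 1.
Second factor (771/529):
Reduce the numerator: 771 ≡ 242 (mod 529), so (771/529) = (242/529).
Factor out 2: 242 = 2·121. Since 529 ≡ 1 (mod 8), (2/529) = +1. Now have (121/529).
121 ≡ 1 (mod 4), so quadratic reciprocity gives (121/529) = (529/121). Reduce: 529 ≡ 45 (mod 121). Now have (45/121).
45 ≡ 1 (mod 4), so quadratic reciprocity gives (45/121) = (121/45). Reduce: 121 ≡ 31 (mod 45). Now have (31/45).
45 ≡ 1 (mod 4), so quadratic reciprocity gives (31/45) = (45/31). Reduce: 45 ≡ 14 (mod 31). Now have (14/31).
Factor out 2: 14 = 2·7. Since 31 ≡ 7 (mod 8), (2/31) = +1. Now have (7/31).
Both 7 ≡ 3 and 31 ≡ 3 (mod 4), so reciprocity gives (7/31) = -(31/7). Reduce: 31 ≡ 3 (mod 7). Now have -(3/7).
Both 3 ≡ 3 and 7 ≡ 3 (mod 4), so reciprocity gives (3/7) = -(7/3). Reduce: 7 ≡ 1 (mod 3). Now have (1/3).
(1/3) = 1. Collecting the sign factors: 1.
Product: (1)·(1) = 1.

1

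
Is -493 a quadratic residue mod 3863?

no

(-493/3863)
  = -(493/3863)    [3863 ≡ 3 mod 4 ⇒ (-1/3863) = -1]
  = -(3863/493)    [QR: 493 ≡ 1 mod 4, sign kept]
  = -(412/493)    [3863 ≡ 412 mod 493]
  = -(103/493)    [493 ≡ 5 mod 8 ⇒ (2/493)^2 = +1]
  = -(493/103)    [QR: 493 ≡ 1 mod 4, sign kept]
  = -(81/103)    [493 ≡ 81 mod 103]
  = -(103/81)    [QR: 81 ≡ 1 mod 4, sign kept]
  = -(22/81)    [103 ≡ 22 mod 81]
  = -(11/81)    [81 ≡ 1 mod 8 ⇒ (2/81) = +1]
  = -(81/11)    [QR: 81 ≡ 1 mod 4, sign kept]
  = -(4/11)    [81 ≡ 4 mod 11]
  = -(1/11)    [11 ≡ 3 mod 8 ⇒ (2/11)^2 = +1]
  = -1    [(1/11) = 1]
The Legendre symbol is -1, so x^2 ≡ -493 (mod 3863) has no solution.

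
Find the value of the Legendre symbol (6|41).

(6|41)
  = (3|41)    [41 ≡ 1 mod 8 ⇒ (2|41) = +1]
  = (41|3)    [QR: 41 ≡ 1 mod 4, sign kept]
  = (2|3)    [41 ≡ 2 mod 3]
  = -(1|3)    [3 ≡ 3 mod 8 ⇒ (2|3) = -1]
  = -1    [(1|3) = 1]

-1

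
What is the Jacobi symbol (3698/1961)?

(3698/1961)
  = (1737/1961)    [3698 ≡ 1737 mod 1961]
  = (1961/1737)    [QR: 1737 ≡ 1 mod 4, sign kept]
  = (224/1737)    [1961 ≡ 224 mod 1737]
  = (7/1737)    [1737 ≡ 1 mod 8 ⇒ (2/1737)^5 = +1]
  = (1737/7)    [QR: 1737 ≡ 1 mod 4, sign kept]
  = (1/7)    [1737 ≡ 1 mod 7]
  = 1    [(1/7) = 1]

1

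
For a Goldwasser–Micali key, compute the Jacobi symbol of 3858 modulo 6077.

Factor out 2: 3858 = 2·1929. Since 6077 ≡ 5 (mod 8), (2|6077) = -1. Now have -(1929|6077).
1929 ≡ 1 (mod 4), so quadratic reciprocity gives (1929|6077) = (6077|1929). Reduce: 6077 ≡ 290 (mod 1929). Now have -(290|1929).
Factor out 2: 290 = 2·145. Since 1929 ≡ 1 (mod 8), (2|1929) = +1. Now have -(145|1929).
145 ≡ 1 (mod 4), so quadratic reciprocity gives (145|1929) = (1929|145). Reduce: 1929 ≡ 44 (mod 145). Now have -(44|145).
Factor out 2: 44 = 2^2·11. Since 145 ≡ 1 (mod 8), (2|145) = +1, and (2|145)^2 = +1. Now have -(11|145).
145 ≡ 1 (mod 4), so quadratic reciprocity gives (11|145) = (145|11). Reduce: 145 ≡ 2 (mod 11). Now have -(2|11).
Factor out 2: 2 = 2. Since 11 ≡ 3 (mod 8), (2|11) = -1. Now have (1|11).
(1|11) = 1. Collecting the sign factors: 1.

1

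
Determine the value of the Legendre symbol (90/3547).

1

Factor out 2: 90 = 2·45. Since 3547 ≡ 3 (mod 8), (2/3547) = -1. Now have -(45/3547).
45 ≡ 1 (mod 4), so quadratic reciprocity gives (45/3547) = (3547/45). Reduce: 3547 ≡ 37 (mod 45). Now have -(37/45).
37 ≡ 1 (mod 4), so quadratic reciprocity gives (37/45) = (45/37). Reduce: 45 ≡ 8 (mod 37). Now have -(8/37).
Factor out 2: 8 = 2^3. Since 37 ≡ 5 (mod 8), (2/37) = -1, and (2/37)^3 = -1. Now have (1/37).
(1/37) = 1. Collecting the sign factors: 1.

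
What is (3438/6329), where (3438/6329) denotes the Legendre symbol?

(3438/6329)
  = (1719/6329)    [6329 ≡ 1 mod 8 ⇒ (2/6329) = +1]
  = (6329/1719)    [QR: 6329 ≡ 1 mod 4, sign kept]
  = (1172/1719)    [6329 ≡ 1172 mod 1719]
  = (293/1719)    [1719 ≡ 7 mod 8 ⇒ (2/1719)^2 = +1]
  = (1719/293)    [QR: 293 ≡ 1 mod 4, sign kept]
  = (254/293)    [1719 ≡ 254 mod 293]
  = -(127/293)    [293 ≡ 5 mod 8 ⇒ (2/293) = -1]
  = -(293/127)    [QR: 293 ≡ 1 mod 4, sign kept]
  = -(39/127)    [293 ≡ 39 mod 127]
  = (127/39)    [QR: both ≡ 3 mod 4, sign flips]
  = (10/39)    [127 ≡ 10 mod 39]
  = (5/39)    [39 ≡ 7 mod 8 ⇒ (2/39) = +1]
  = (39/5)    [QR: 5 ≡ 1 mod 4, sign kept]
  = (4/5)    [39 ≡ 4 mod 5]
  = (1/5)    [5 ≡ 5 mod 8 ⇒ (2/5)^2 = +1]
  = 1    [(1/5) = 1]

1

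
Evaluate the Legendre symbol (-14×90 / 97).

1

By multiplicativity, (-14·90 / 97) = (-14 / 97)·(90 / 97).
First factor (-14 / 97):
Pull out -1: (-14 / 97) = (-1 / 97)·(14 / 97). Since 97 ≡ 1 (mod 4), (-1 / 97) = +1. Now have (14 / 97).
Factor out 2: 14 = 2·7. Since 97 ≡ 1 (mod 8), (2 / 97) = +1. Now have (7 / 97).
97 ≡ 1 (mod 4), so quadratic reciprocity gives (7 / 97) = (97 / 7). Reduce: 97 ≡ 6 (mod 7). Now have (6 / 7).
Factor out 2: 6 = 2·3. Since 7 ≡ 7 (mod 8), (2 / 7) = +1. Now have (3 / 7).
Both 3 ≡ 3 and 7 ≡ 3 (mod 4), so reciprocity gives (3 / 7) = -(7 / 3). Reduce: 7 ≡ 1 (mod 3). Now have -(1 / 3).
(1 / 3) = 1. Collecting the sign factors: -1.
Second factor (90 / 97):
Factor out 2: 90 = 2·45. Since 97 ≡ 1 (mod 8), (2 / 97) = +1. Now have (45 / 97).
45 ≡ 1 (mod 4), so quadratic reciprocity gives (45 / 97) = (97 / 45). Reduce: 97 ≡ 7 (mod 45). Now have (7 / 45).
45 ≡ 1 (mod 4), so quadratic reciprocity gives (7 / 45) = (45 / 7). Reduce: 45 ≡ 3 (mod 7). Now have (3 / 7).
Both 3 ≡ 3 and 7 ≡ 3 (mod 4), so reciprocity gives (3 / 7) = -(7 / 3). Reduce: 7 ≡ 1 (mod 3). Now have -(1 / 3).
(1 / 3) = 1. Collecting the sign factors: -1.
Product: (-1)·(-1) = 1.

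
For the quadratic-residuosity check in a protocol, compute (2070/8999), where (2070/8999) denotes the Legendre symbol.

-1

Factor out 2: 2070 = 2·1035. Since 8999 ≡ 7 (mod 8), (2/8999) = +1. Now have (1035/8999).
Both 1035 ≡ 3 and 8999 ≡ 3 (mod 4), so reciprocity gives (1035/8999) = -(8999/1035). Reduce: 8999 ≡ 719 (mod 1035). Now have -(719/1035).
Both 719 ≡ 3 and 1035 ≡ 3 (mod 4), so reciprocity gives (719/1035) = -(1035/719). Reduce: 1035 ≡ 316 (mod 719). Now have (316/719).
Factor out 2: 316 = 2^2·79. Since 719 ≡ 7 (mod 8), (2/719) = +1, and (2/719)^2 = +1. Now have (79/719).
Both 79 ≡ 3 and 719 ≡ 3 (mod 4), so reciprocity gives (79/719) = -(719/79). Reduce: 719 ≡ 8 (mod 79). Now have -(8/79).
Factor out 2: 8 = 2^3. Since 79 ≡ 7 (mod 8), (2/79) = +1, and (2/79)^3 = +1. Now have -(1/79).
(1/79) = 1. Collecting the sign factors: -1.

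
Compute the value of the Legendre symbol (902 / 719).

Reduce the numerator: 902 ≡ 183 (mod 719), so (902 / 719) = (183 / 719).
Both 183 ≡ 3 and 719 ≡ 3 (mod 4), so reciprocity gives (183 / 719) = -(719 / 183). Reduce: 719 ≡ 170 (mod 183). Now have -(170 / 183).
Factor out 2: 170 = 2·85. Since 183 ≡ 7 (mod 8), (2 / 183) = +1. Now have -(85 / 183).
85 ≡ 1 (mod 4), so quadratic reciprocity gives (85 / 183) = (183 / 85). Reduce: 183 ≡ 13 (mod 85). Now have -(13 / 85).
13 ≡ 1 (mod 4), so quadratic reciprocity gives (13 / 85) = (85 / 13). Reduce: 85 ≡ 7 (mod 13). Now have -(7 / 13).
13 ≡ 1 (mod 4), so quadratic reciprocity gives (7 / 13) = (13 / 7). Reduce: 13 ≡ 6 (mod 7). Now have -(6 / 7).
Factor out 2: 6 = 2·3. Since 7 ≡ 7 (mod 8), (2 / 7) = +1. Now have -(3 / 7).
Both 3 ≡ 3 and 7 ≡ 3 (mod 4), so reciprocity gives (3 / 7) = -(7 / 3). Reduce: 7 ≡ 1 (mod 3). Now have (1 / 3).
(1 / 3) = 1. Collecting the sign factors: 1.

1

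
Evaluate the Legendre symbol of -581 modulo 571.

1

Pull out -1: (-581/571) = (-1/571)·(581/571). Since 571 ≡ 3 (mod 4), (-1/571) = -1. Now have -(581/571).
Reduce the numerator: 581 ≡ 10 (mod 571), so (581/571) = (10/571).
Factor out 2: 10 = 2·5. Since 571 ≡ 3 (mod 8), (2/571) = -1. Now have (5/571).
5 ≡ 1 (mod 4), so quadratic reciprocity gives (5/571) = (571/5). Reduce: 571 ≡ 1 (mod 5). Now have (1/5).
(1/5) = 1. Collecting the sign factors: 1.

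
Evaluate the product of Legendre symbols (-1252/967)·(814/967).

-1

By multiplicativity, (-1252·814/967) = (-1252/967)·(814/967).
First factor (-1252/967):
Reduce the numerator: -1252 ≡ 682 (mod 967), so (-1252/967) = (682/967).
Factor out 2: 682 = 2·341. Since 967 ≡ 7 (mod 8), (2/967) = +1. Now have (341/967).
341 ≡ 1 (mod 4), so quadratic reciprocity gives (341/967) = (967/341). Reduce: 967 ≡ 285 (mod 341). Now have (285/341).
285 ≡ 1 (mod 4), so quadratic reciprocity gives (285/341) = (341/285). Reduce: 341 ≡ 56 (mod 285). Now have (56/285).
Factor out 2: 56 = 2^3·7. Since 285 ≡ 5 (mod 8), (2/285) = -1, and (2/285)^3 = -1. Now have -(7/285).
285 ≡ 1 (mod 4), so quadratic reciprocity gives (7/285) = (285/7). Reduce: 285 ≡ 5 (mod 7). Now have -(5/7).
5 ≡ 1 (mod 4), so quadratic reciprocity gives (5/7) = (7/5). Reduce: 7 ≡ 2 (mod 5). Now have -(2/5).
Factor out 2: 2 = 2. Since 5 ≡ 5 (mod 8), (2/5) = -1. Now have (1/5).
(1/5) = 1. Collecting the sign factors: 1.
Second factor (814/967):
Factor out 2: 814 = 2·407. Since 967 ≡ 7 (mod 8), (2/967) = +1. Now have (407/967).
Both 407 ≡ 3 and 967 ≡ 3 (mod 4), so reciprocity gives (407/967) = -(967/407). Reduce: 967 ≡ 153 (mod 407). Now have -(153/407).
153 ≡ 1 (mod 4), so quadratic reciprocity gives (153/407) = (407/153). Reduce: 407 ≡ 101 (mod 153). Now have -(101/153).
101 ≡ 1 (mod 4), so quadratic reciprocity gives (101/153) = (153/101). Reduce: 153 ≡ 52 (mod 101). Now have -(52/101).
Factor out 2: 52 = 2^2·13. Since 101 ≡ 5 (mod 8), (2/101) = -1, and (2/101)^2 = +1. Now have -(13/101).
13 ≡ 1 (mod 4), so quadratic reciprocity gives (13/101) = (101/13). Reduce: 101 ≡ 10 (mod 13). Now have -(10/13).
Factor out 2: 10 = 2·5. Since 13 ≡ 5 (mod 8), (2/13) = -1. Now have (5/13).
5 ≡ 1 (mod 4), so quadratic reciprocity gives (5/13) = (13/5). Reduce: 13 ≡ 3 (mod 5). Now have (3/5).
5 ≡ 1 (mod 4), so quadratic reciprocity gives (3/5) = (5/3). Reduce: 5 ≡ 2 (mod 3). Now have (2/3).
Factor out 2: 2 = 2. Since 3 ≡ 3 (mod 8), (2/3) = -1. Now have -(1/3).
(1/3) = 1. Collecting the sign factors: -1.
Product: (1)·(-1) = -1.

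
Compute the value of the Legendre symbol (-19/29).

-1

Pull out -1: (-19/29) = (-1/29)·(19/29). Since 29 ≡ 1 (mod 4), (-1/29) = +1. Now have (19/29).
29 ≡ 1 (mod 4), so quadratic reciprocity gives (19/29) = (29/19). Reduce: 29 ≡ 10 (mod 19). Now have (10/19).
Factor out 2: 10 = 2·5. Since 19 ≡ 3 (mod 8), (2/19) = -1. Now have -(5/19).
5 ≡ 1 (mod 4), so quadratic reciprocity gives (5/19) = (19/5). Reduce: 19 ≡ 4 (mod 5). Now have -(4/5).
Factor out 2: 4 = 2^2. Since 5 ≡ 5 (mod 8), (2/5) = -1, and (2/5)^2 = +1. Now have -(1/5).
(1/5) = 1. Collecting the sign factors: -1.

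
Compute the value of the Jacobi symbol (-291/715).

Reduce the numerator: -291 ≡ 424 (mod 715), so (-291/715) = (424/715).
Factor out 2: 424 = 2^3·53. Since 715 ≡ 3 (mod 8), (2/715) = -1, and (2/715)^3 = -1. Now have -(53/715).
53 ≡ 1 (mod 4), so quadratic reciprocity gives (53/715) = (715/53). Reduce: 715 ≡ 26 (mod 53). Now have -(26/53).
Factor out 2: 26 = 2·13. Since 53 ≡ 5 (mod 8), (2/53) = -1. Now have (13/53).
13 ≡ 1 (mod 4), so quadratic reciprocity gives (13/53) = (53/13). Reduce: 53 ≡ 1 (mod 13). Now have (1/13).
(1/13) = 1. Collecting the sign factors: 1.

1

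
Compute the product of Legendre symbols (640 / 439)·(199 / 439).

1

By multiplicativity, (640·199 / 439) = (640 / 439)·(199 / 439).
First factor (640 / 439):
Reduce the numerator: 640 ≡ 201 (mod 439), so (640 / 439) = (201 / 439).
201 ≡ 1 (mod 4), so quadratic reciprocity gives (201 / 439) = (439 / 201). Reduce: 439 ≡ 37 (mod 201). Now have (37 / 201).
37 ≡ 1 (mod 4), so quadratic reciprocity gives (37 / 201) = (201 / 37). Reduce: 201 ≡ 16 (mod 37). Now have (16 / 37).
Factor out 2: 16 = 2^4. Since 37 ≡ 5 (mod 8), (2 / 37) = -1, and (2 / 37)^4 = +1. Now have (1 / 37).
(1 / 37) = 1. Collecting the sign factors: 1.
Second factor (199 / 439):
Both 199 ≡ 3 and 439 ≡ 3 (mod 4), so reciprocity gives (199 / 439) = -(439 / 199). Reduce: 439 ≡ 41 (mod 199). Now have -(41 / 199).
41 ≡ 1 (mod 4), so quadratic reciprocity gives (41 / 199) = (199 / 41). Reduce: 199 ≡ 35 (mod 41). Now have -(35 / 41).
41 ≡ 1 (mod 4), so quadratic reciprocity gives (35 / 41) = (41 / 35). Reduce: 41 ≡ 6 (mod 35). Now have -(6 / 35).
Factor out 2: 6 = 2·3. Since 35 ≡ 3 (mod 8), (2 / 35) = -1. Now have (3 / 35).
Both 3 ≡ 3 and 35 ≡ 3 (mod 4), so reciprocity gives (3 / 35) = -(35 / 3). Reduce: 35 ≡ 2 (mod 3). Now have -(2 / 3).
Factor out 2: 2 = 2. Since 3 ≡ 3 (mod 8), (2 / 3) = -1. Now have (1 / 3).
(1 / 3) = 1. Collecting the sign factors: 1.
Product: (1)·(1) = 1.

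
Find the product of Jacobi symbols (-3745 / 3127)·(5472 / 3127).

-1

By multiplicativity, (-3745·5472 / 3127) = (-3745 / 3127)·(5472 / 3127).
First factor (-3745 / 3127):
(-3745 / 3127)
  = -(3745 / 3127)    [3127 ≡ 3 mod 4 ⇒ (-1 / 3127) = -1]
  = -(618 / 3127)    [3745 ≡ 618 mod 3127]
  = -(309 / 3127)    [3127 ≡ 7 mod 8 ⇒ (2 / 3127) = +1]
  = -(3127 / 309)    [QR: 309 ≡ 1 mod 4, sign kept]
  = -(37 / 309)    [3127 ≡ 37 mod 309]
  = -(309 / 37)    [QR: 37 ≡ 1 mod 4, sign kept]
  = -(13 / 37)    [309 ≡ 13 mod 37]
  = -(37 / 13)    [QR: 13 ≡ 1 mod 4, sign kept]
  = -(11 / 13)    [37 ≡ 11 mod 13]
  = -(13 / 11)    [QR: 13 ≡ 1 mod 4, sign kept]
  = -(2 / 11)    [13 ≡ 2 mod 11]
  = (1 / 11)    [11 ≡ 3 mod 8 ⇒ (2 / 11) = -1]
  = 1    [(1 / 11) = 1]
Second factor (5472 / 3127):
(5472 / 3127)
  = (2345 / 3127)    [5472 ≡ 2345 mod 3127]
  = (3127 / 2345)    [QR: 2345 ≡ 1 mod 4, sign kept]
  = (782 / 2345)    [3127 ≡ 782 mod 2345]
  = (391 / 2345)    [2345 ≡ 1 mod 8 ⇒ (2 / 2345) = +1]
  = (2345 / 391)    [QR: 2345 ≡ 1 mod 4, sign kept]
  = (390 / 391)    [2345 ≡ 390 mod 391]
  = (195 / 391)    [391 ≡ 7 mod 8 ⇒ (2 / 391) = +1]
  = -(391 / 195)    [QR: both ≡ 3 mod 4, sign flips]
  = -(1 / 195)    [391 ≡ 1 mod 195]
  = -1    [(1 / 195) = 1]
Product: (1)·(-1) = -1.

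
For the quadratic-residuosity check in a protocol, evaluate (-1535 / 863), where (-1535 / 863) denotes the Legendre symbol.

Reduce the numerator: -1535 ≡ 191 (mod 863), so (-1535 / 863) = (191 / 863).
Both 191 ≡ 3 and 863 ≡ 3 (mod 4), so reciprocity gives (191 / 863) = -(863 / 191). Reduce: 863 ≡ 99 (mod 191). Now have -(99 / 191).
Both 99 ≡ 3 and 191 ≡ 3 (mod 4), so reciprocity gives (99 / 191) = -(191 / 99). Reduce: 191 ≡ 92 (mod 99). Now have (92 / 99).
Factor out 2: 92 = 2^2·23. Since 99 ≡ 3 (mod 8), (2 / 99) = -1, and (2 / 99)^2 = +1. Now have (23 / 99).
Both 23 ≡ 3 and 99 ≡ 3 (mod 4), so reciprocity gives (23 / 99) = -(99 / 23). Reduce: 99 ≡ 7 (mod 23). Now have -(7 / 23).
Both 7 ≡ 3 and 23 ≡ 3 (mod 4), so reciprocity gives (7 / 23) = -(23 / 7). Reduce: 23 ≡ 2 (mod 7). Now have (2 / 7).
Factor out 2: 2 = 2. Since 7 ≡ 7 (mod 8), (2 / 7) = +1. Now have (1 / 7).
(1 / 7) = 1. Collecting the sign factors: 1.

1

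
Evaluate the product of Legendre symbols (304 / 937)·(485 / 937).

-1

By multiplicativity, (304·485 / 937) = (304 / 937)·(485 / 937).
First factor (304 / 937):
(304 / 937)
  = (19 / 937)    [937 ≡ 1 mod 8 ⇒ (2 / 937)^4 = +1]
  = (937 / 19)    [QR: 937 ≡ 1 mod 4, sign kept]
  = (6 / 19)    [937 ≡ 6 mod 19]
  = -(3 / 19)    [19 ≡ 3 mod 8 ⇒ (2 / 19) = -1]
  = (19 / 3)    [QR: both ≡ 3 mod 4, sign flips]
  = (1 / 3)    [19 ≡ 1 mod 3]
  = 1    [(1 / 3) = 1]
Second factor (485 / 937):
(485 / 937)
  = (937 / 485)    [QR: 485 ≡ 1 mod 4, sign kept]
  = (452 / 485)    [937 ≡ 452 mod 485]
  = (113 / 485)    [485 ≡ 5 mod 8 ⇒ (2 / 485)^2 = +1]
  = (485 / 113)    [QR: 113 ≡ 1 mod 4, sign kept]
  = (33 / 113)    [485 ≡ 33 mod 113]
  = (113 / 33)    [QR: 33 ≡ 1 mod 4, sign kept]
  = (14 / 33)    [113 ≡ 14 mod 33]
  = (7 / 33)    [33 ≡ 1 mod 8 ⇒ (2 / 33) = +1]
  = (33 / 7)    [QR: 33 ≡ 1 mod 4, sign kept]
  = (5 / 7)    [33 ≡ 5 mod 7]
  = (7 / 5)    [QR: 5 ≡ 1 mod 4, sign kept]
  = (2 / 5)    [7 ≡ 2 mod 5]
  = -(1 / 5)    [5 ≡ 5 mod 8 ⇒ (2 / 5) = -1]
  = -1    [(1 / 5) = 1]
Product: (1)·(-1) = -1.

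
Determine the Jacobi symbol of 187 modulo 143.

0

Reduce the numerator: 187 ≡ 44 (mod 143), so (187/143) = (44/143).
Factor out 2: 44 = 2^2·11. Since 143 ≡ 7 (mod 8), (2/143) = +1, and (2/143)^2 = +1. Now have (11/143).
Both 11 ≡ 3 and 143 ≡ 3 (mod 4), so reciprocity gives (11/143) = -(143/11). Reduce: 143 ≡ 0 (mod 11). Now have -(0/11).
The numerator is now 0 with denominator 11 > 1: the symbol is 0.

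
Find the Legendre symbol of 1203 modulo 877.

(1203|877)
  = (326|877)    [1203 ≡ 326 mod 877]
  = -(163|877)    [877 ≡ 5 mod 8 ⇒ (2|877) = -1]
  = -(877|163)    [QR: 877 ≡ 1 mod 4, sign kept]
  = -(62|163)    [877 ≡ 62 mod 163]
  = (31|163)    [163 ≡ 3 mod 8 ⇒ (2|163) = -1]
  = -(163|31)    [QR: both ≡ 3 mod 4, sign flips]
  = -(8|31)    [163 ≡ 8 mod 31]
  = -(1|31)    [31 ≡ 7 mod 8 ⇒ (2|31)^3 = +1]
  = -1    [(1|31) = 1]

-1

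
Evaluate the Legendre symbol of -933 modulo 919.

1

Pull out -1: (-933|919) = (-1|919)·(933|919). Since 919 ≡ 3 (mod 4), (-1|919) = -1. Now have -(933|919).
Reduce the numerator: 933 ≡ 14 (mod 919), so (933|919) = (14|919).
Factor out 2: 14 = 2·7. Since 919 ≡ 7 (mod 8), (2|919) = +1. Now have -(7|919).
Both 7 ≡ 3 and 919 ≡ 3 (mod 4), so reciprocity gives (7|919) = -(919|7). Reduce: 919 ≡ 2 (mod 7). Now have (2|7).
Factor out 2: 2 = 2. Since 7 ≡ 7 (mod 8), (2|7) = +1. Now have (1|7).
(1|7) = 1. Collecting the sign factors: 1.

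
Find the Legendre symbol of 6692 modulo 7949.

1

Factor out 2: 6692 = 2^2·1673. Since 7949 ≡ 5 (mod 8), (2/7949) = -1, and (2/7949)^2 = +1. Now have (1673/7949).
1673 ≡ 1 (mod 4), so quadratic reciprocity gives (1673/7949) = (7949/1673). Reduce: 7949 ≡ 1257 (mod 1673). Now have (1257/1673).
1257 ≡ 1 (mod 4), so quadratic reciprocity gives (1257/1673) = (1673/1257). Reduce: 1673 ≡ 416 (mod 1257). Now have (416/1257).
Factor out 2: 416 = 2^5·13. Since 1257 ≡ 1 (mod 8), (2/1257) = +1, and (2/1257)^5 = +1. Now have (13/1257).
13 ≡ 1 (mod 4), so quadratic reciprocity gives (13/1257) = (1257/13). Reduce: 1257 ≡ 9 (mod 13). Now have (9/13).
9 ≡ 1 (mod 4), so quadratic reciprocity gives (9/13) = (13/9). Reduce: 13 ≡ 4 (mod 9). Now have (4/9).
Factor out 2: 4 = 2^2. Since 9 ≡ 1 (mod 8), (2/9) = +1, and (2/9)^2 = +1. Now have (1/9).
(1/9) = 1. Collecting the sign factors: 1.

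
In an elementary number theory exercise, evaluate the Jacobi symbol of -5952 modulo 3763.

1

Reduce the numerator: -5952 ≡ 1574 (mod 3763), so (-5952/3763) = (1574/3763).
Factor out 2: 1574 = 2·787. Since 3763 ≡ 3 (mod 8), (2/3763) = -1. Now have -(787/3763).
Both 787 ≡ 3 and 3763 ≡ 3 (mod 4), so reciprocity gives (787/3763) = -(3763/787). Reduce: 3763 ≡ 615 (mod 787). Now have (615/787).
Both 615 ≡ 3 and 787 ≡ 3 (mod 4), so reciprocity gives (615/787) = -(787/615). Reduce: 787 ≡ 172 (mod 615). Now have -(172/615).
Factor out 2: 172 = 2^2·43. Since 615 ≡ 7 (mod 8), (2/615) = +1, and (2/615)^2 = +1. Now have -(43/615).
Both 43 ≡ 3 and 615 ≡ 3 (mod 4), so reciprocity gives (43/615) = -(615/43). Reduce: 615 ≡ 13 (mod 43). Now have (13/43).
13 ≡ 1 (mod 4), so quadratic reciprocity gives (13/43) = (43/13). Reduce: 43 ≡ 4 (mod 13). Now have (4/13).
Factor out 2: 4 = 2^2. Since 13 ≡ 5 (mod 8), (2/13) = -1, and (2/13)^2 = +1. Now have (1/13).
(1/13) = 1. Collecting the sign factors: 1.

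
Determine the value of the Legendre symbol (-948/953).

Reduce the numerator: -948 ≡ 5 (mod 953), so (-948/953) = (5/953).
5 ≡ 1 (mod 4), so quadratic reciprocity gives (5/953) = (953/5). Reduce: 953 ≡ 3 (mod 5). Now have (3/5).
5 ≡ 1 (mod 4), so quadratic reciprocity gives (3/5) = (5/3). Reduce: 5 ≡ 2 (mod 3). Now have (2/3).
Factor out 2: 2 = 2. Since 3 ≡ 3 (mod 8), (2/3) = -1. Now have -(1/3).
(1/3) = 1. Collecting the sign factors: -1.

-1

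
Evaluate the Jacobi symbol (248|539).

-1

(248|539)
  = -(31|539)    [539 ≡ 3 mod 8 ⇒ (2|539)^3 = -1]
  = (539|31)    [QR: both ≡ 3 mod 4, sign flips]
  = (12|31)    [539 ≡ 12 mod 31]
  = (3|31)    [31 ≡ 7 mod 8 ⇒ (2|31)^2 = +1]
  = -(31|3)    [QR: both ≡ 3 mod 4, sign flips]
  = -(1|3)    [31 ≡ 1 mod 3]
  = -1    [(1|3) = 1]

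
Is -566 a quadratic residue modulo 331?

yes

(-566/331)
  = -(566/331)    [331 ≡ 3 mod 4 ⇒ (-1/331) = -1]
  = -(235/331)    [566 ≡ 235 mod 331]
  = (331/235)    [QR: both ≡ 3 mod 4, sign flips]
  = (96/235)    [331 ≡ 96 mod 235]
  = -(3/235)    [235 ≡ 3 mod 8 ⇒ (2/235)^5 = -1]
  = (235/3)    [QR: both ≡ 3 mod 4, sign flips]
  = (1/3)    [235 ≡ 1 mod 3]
  = 1    [(1/3) = 1]
(-566/331) = 1, and 331 is prime, so -566 is a quadratic residue mod 331.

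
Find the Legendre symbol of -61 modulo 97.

Reduce the numerator: -61 ≡ 36 (mod 97), so (-61|97) = (36|97).
Factor out 2: 36 = 2^2·9. Since 97 ≡ 1 (mod 8), (2|97) = +1, and (2|97)^2 = +1. Now have (9|97).
9 ≡ 1 (mod 4), so quadratic reciprocity gives (9|97) = (97|9). Reduce: 97 ≡ 7 (mod 9). Now have (7|9).
9 ≡ 1 (mod 4), so quadratic reciprocity gives (7|9) = (9|7). Reduce: 9 ≡ 2 (mod 7). Now have (2|7).
Factor out 2: 2 = 2. Since 7 ≡ 7 (mod 8), (2|7) = +1. Now have (1|7).
(1|7) = 1. Collecting the sign factors: 1.

1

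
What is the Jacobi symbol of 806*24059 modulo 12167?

By multiplicativity, (806·24059|12167) = (806|12167)·(24059|12167).
First factor (806|12167):
(806|12167)
  = (403|12167)    [12167 ≡ 7 mod 8 ⇒ (2|12167) = +1]
  = -(12167|403)    [QR: both ≡ 3 mod 4, sign flips]
  = -(77|403)    [12167 ≡ 77 mod 403]
  = -(403|77)    [QR: 77 ≡ 1 mod 4, sign kept]
  = -(18|77)    [403 ≡ 18 mod 77]
  = (9|77)    [77 ≡ 5 mod 8 ⇒ (2|77) = -1]
  = (77|9)    [QR: 9 ≡ 1 mod 4, sign kept]
  = (5|9)    [77 ≡ 5 mod 9]
  = (9|5)    [QR: 5 ≡ 1 mod 4, sign kept]
  = (4|5)    [9 ≡ 4 mod 5]
  = (1|5)    [5 ≡ 5 mod 8 ⇒ (2|5)^2 = +1]
  = 1    [(1|5) = 1]
Second factor (24059|12167):
(24059|12167)
  = (11892|12167)    [24059 ≡ 11892 mod 12167]
  = (2973|12167)    [12167 ≡ 7 mod 8 ⇒ (2|12167)^2 = +1]
  = (12167|2973)    [QR: 2973 ≡ 1 mod 4, sign kept]
  = (275|2973)    [12167 ≡ 275 mod 2973]
  = (2973|275)    [QR: 2973 ≡ 1 mod 4, sign kept]
  = (223|275)    [2973 ≡ 223 mod 275]
  = -(275|223)    [QR: both ≡ 3 mod 4, sign flips]
  = -(52|223)    [275 ≡ 52 mod 223]
  = -(13|223)    [223 ≡ 7 mod 8 ⇒ (2|223)^2 = +1]
  = -(223|13)    [QR: 13 ≡ 1 mod 4, sign kept]
  = -(2|13)    [223 ≡ 2 mod 13]
  = (1|13)    [13 ≡ 5 mod 8 ⇒ (2|13) = -1]
  = 1    [(1|13) = 1]
Product: (1)·(1) = 1.

1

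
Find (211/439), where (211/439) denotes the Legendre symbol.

(211/439)
  = -(439/211)    [QR: both ≡ 3 mod 4, sign flips]
  = -(17/211)    [439 ≡ 17 mod 211]
  = -(211/17)    [QR: 17 ≡ 1 mod 4, sign kept]
  = -(7/17)    [211 ≡ 7 mod 17]
  = -(17/7)    [QR: 17 ≡ 1 mod 4, sign kept]
  = -(3/7)    [17 ≡ 3 mod 7]
  = (7/3)    [QR: both ≡ 3 mod 4, sign flips]
  = (1/3)    [7 ≡ 1 mod 3]
  = 1    [(1/3) = 1]

1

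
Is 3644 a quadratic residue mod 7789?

(3644/7789)
  = (911/7789)    [7789 ≡ 5 mod 8 ⇒ (2/7789)^2 = +1]
  = (7789/911)    [QR: 7789 ≡ 1 mod 4, sign kept]
  = (501/911)    [7789 ≡ 501 mod 911]
  = (911/501)    [QR: 501 ≡ 1 mod 4, sign kept]
  = (410/501)    [911 ≡ 410 mod 501]
  = -(205/501)    [501 ≡ 5 mod 8 ⇒ (2/501) = -1]
  = -(501/205)    [QR: 205 ≡ 1 mod 4, sign kept]
  = -(91/205)    [501 ≡ 91 mod 205]
  = -(205/91)    [QR: 205 ≡ 1 mod 4, sign kept]
  = -(23/91)    [205 ≡ 23 mod 91]
  = (91/23)    [QR: both ≡ 3 mod 4, sign flips]
  = (22/23)    [91 ≡ 22 mod 23]
  = (11/23)    [23 ≡ 7 mod 8 ⇒ (2/23) = +1]
  = -(23/11)    [QR: both ≡ 3 mod 4, sign flips]
  = -(1/11)    [23 ≡ 1 mod 11]
  = -1    [(1/11) = 1]
The Legendre symbol is -1, so x^2 ≡ 3644 (mod 7789) has no solution.

no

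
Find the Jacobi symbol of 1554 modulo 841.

1

(1554/841)
  = (713/841)    [1554 ≡ 713 mod 841]
  = (841/713)    [QR: 713 ≡ 1 mod 4, sign kept]
  = (128/713)    [841 ≡ 128 mod 713]
  = (1/713)    [713 ≡ 1 mod 8 ⇒ (2/713)^7 = +1]
  = 1    [(1/713) = 1]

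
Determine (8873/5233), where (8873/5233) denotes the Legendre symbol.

Reduce the numerator: 8873 ≡ 3640 (mod 5233), so (8873/5233) = (3640/5233).
Factor out 2: 3640 = 2^3·455. Since 5233 ≡ 1 (mod 8), (2/5233) = +1, and (2/5233)^3 = +1. Now have (455/5233).
5233 ≡ 1 (mod 4), so quadratic reciprocity gives (455/5233) = (5233/455). Reduce: 5233 ≡ 228 (mod 455). Now have (228/455).
Factor out 2: 228 = 2^2·57. Since 455 ≡ 7 (mod 8), (2/455) = +1, and (2/455)^2 = +1. Now have (57/455).
57 ≡ 1 (mod 4), so quadratic reciprocity gives (57/455) = (455/57). Reduce: 455 ≡ 56 (mod 57). Now have (56/57).
Factor out 2: 56 = 2^3·7. Since 57 ≡ 1 (mod 8), (2/57) = +1, and (2/57)^3 = +1. Now have (7/57).
57 ≡ 1 (mod 4), so quadratic reciprocity gives (7/57) = (57/7). Reduce: 57 ≡ 1 (mod 7). Now have (1/7).
(1/7) = 1. Collecting the sign factors: 1.

1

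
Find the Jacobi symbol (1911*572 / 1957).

-1

By multiplicativity, (1911·572 / 1957) = (1911 / 1957)·(572 / 1957).
First factor (1911 / 1957):
1957 ≡ 1 (mod 4), so quadratic reciprocity gives (1911 / 1957) = (1957 / 1911). Reduce: 1957 ≡ 46 (mod 1911). Now have (46 / 1911).
Factor out 2: 46 = 2·23. Since 1911 ≡ 7 (mod 8), (2 / 1911) = +1. Now have (23 / 1911).
Both 23 ≡ 3 and 1911 ≡ 3 (mod 4), so reciprocity gives (23 / 1911) = -(1911 / 23). Reduce: 1911 ≡ 2 (mod 23). Now have -(2 / 23).
Factor out 2: 2 = 2. Since 23 ≡ 7 (mod 8), (2 / 23) = +1. Now have -(1 / 23).
(1 / 23) = 1. Collecting the sign factors: -1.
Second factor (572 / 1957):
Factor out 2: 572 = 2^2·143. Since 1957 ≡ 5 (mod 8), (2 / 1957) = -1, and (2 / 1957)^2 = +1. Now have (143 / 1957).
1957 ≡ 1 (mod 4), so quadratic reciprocity gives (143 / 1957) = (1957 / 143). Reduce: 1957 ≡ 98 (mod 143). Now have (98 / 143).
Factor out 2: 98 = 2·49. Since 143 ≡ 7 (mod 8), (2 / 143) = +1. Now have (49 / 143).
49 ≡ 1 (mod 4), so quadratic reciprocity gives (49 / 143) = (143 / 49). Reduce: 143 ≡ 45 (mod 49). Now have (45 / 49).
45 ≡ 1 (mod 4), so quadratic reciprocity gives (45 / 49) = (49 / 45). Reduce: 49 ≡ 4 (mod 45). Now have (4 / 45).
Factor out 2: 4 = 2^2. Since 45 ≡ 5 (mod 8), (2 / 45) = -1, and (2 / 45)^2 = +1. Now have (1 / 45).
(1 / 45) = 1. Collecting the sign factors: 1.
Product: (-1)·(1) = -1.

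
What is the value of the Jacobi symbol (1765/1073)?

Reduce the numerator: 1765 ≡ 692 (mod 1073), so (1765/1073) = (692/1073).
Factor out 2: 692 = 2^2·173. Since 1073 ≡ 1 (mod 8), (2/1073) = +1, and (2/1073)^2 = +1. Now have (173/1073).
173 ≡ 1 (mod 4), so quadratic reciprocity gives (173/1073) = (1073/173). Reduce: 1073 ≡ 35 (mod 173). Now have (35/173).
173 ≡ 1 (mod 4), so quadratic reciprocity gives (35/173) = (173/35). Reduce: 173 ≡ 33 (mod 35). Now have (33/35).
33 ≡ 1 (mod 4), so quadratic reciprocity gives (33/35) = (35/33). Reduce: 35 ≡ 2 (mod 33). Now have (2/33).
Factor out 2: 2 = 2. Since 33 ≡ 1 (mod 8), (2/33) = +1. Now have (1/33).
(1/33) = 1. Collecting the sign factors: 1.

1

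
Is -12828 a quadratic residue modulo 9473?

no

(-12828/9473)
  = (12828/9473)    [9473 ≡ 1 mod 4 ⇒ (-1/9473) = +1]
  = (3355/9473)    [12828 ≡ 3355 mod 9473]
  = (9473/3355)    [QR: 9473 ≡ 1 mod 4, sign kept]
  = (2763/3355)    [9473 ≡ 2763 mod 3355]
  = -(3355/2763)    [QR: both ≡ 3 mod 4, sign flips]
  = -(592/2763)    [3355 ≡ 592 mod 2763]
  = -(37/2763)    [2763 ≡ 3 mod 8 ⇒ (2/2763)^4 = +1]
  = -(2763/37)    [QR: 37 ≡ 1 mod 4, sign kept]
  = -(25/37)    [2763 ≡ 25 mod 37]
  = -(37/25)    [QR: 25 ≡ 1 mod 4, sign kept]
  = -(12/25)    [37 ≡ 12 mod 25]
  = -(3/25)    [25 ≡ 1 mod 8 ⇒ (2/25)^2 = +1]
  = -(25/3)    [QR: 25 ≡ 1 mod 4, sign kept]
  = -(1/3)    [25 ≡ 1 mod 3]
  = -1    [(1/3) = 1]
The Legendre symbol is -1, so x^2 ≡ -12828 (mod 9473) has no solution.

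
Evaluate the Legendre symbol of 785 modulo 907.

-1

(785/907)
  = (907/785)    [QR: 785 ≡ 1 mod 4, sign kept]
  = (122/785)    [907 ≡ 122 mod 785]
  = (61/785)    [785 ≡ 1 mod 8 ⇒ (2/785) = +1]
  = (785/61)    [QR: 61 ≡ 1 mod 4, sign kept]
  = (53/61)    [785 ≡ 53 mod 61]
  = (61/53)    [QR: 53 ≡ 1 mod 4, sign kept]
  = (8/53)    [61 ≡ 8 mod 53]
  = -(1/53)    [53 ≡ 5 mod 8 ⇒ (2/53)^3 = -1]
  = -1    [(1/53) = 1]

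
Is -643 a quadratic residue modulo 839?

yes

(-643|839)
  = (196|839)    [-643 ≡ 196 mod 839]
  = (49|839)    [839 ≡ 7 mod 8 ⇒ (2|839)^2 = +1]
  = (839|49)    [QR: 49 ≡ 1 mod 4, sign kept]
  = (6|49)    [839 ≡ 6 mod 49]
  = (3|49)    [49 ≡ 1 mod 8 ⇒ (2|49) = +1]
  = (49|3)    [QR: 49 ≡ 1 mod 4, sign kept]
  = (1|3)    [49 ≡ 1 mod 3]
  = 1    [(1|3) = 1]
(-643|839) = 1, and 839 is prime, so -643 is a quadratic residue mod 839.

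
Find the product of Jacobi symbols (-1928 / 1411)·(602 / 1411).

1

By multiplicativity, (-1928·602 / 1411) = (-1928 / 1411)·(602 / 1411).
First factor (-1928 / 1411):
Reduce the numerator: -1928 ≡ 894 (mod 1411), so (-1928 / 1411) = (894 / 1411).
Factor out 2: 894 = 2·447. Since 1411 ≡ 3 (mod 8), (2 / 1411) = -1. Now have -(447 / 1411).
Both 447 ≡ 3 and 1411 ≡ 3 (mod 4), so reciprocity gives (447 / 1411) = -(1411 / 447). Reduce: 1411 ≡ 70 (mod 447). Now have (70 / 447).
Factor out 2: 70 = 2·35. Since 447 ≡ 7 (mod 8), (2 / 447) = +1. Now have (35 / 447).
Both 35 ≡ 3 and 447 ≡ 3 (mod 4), so reciprocity gives (35 / 447) = -(447 / 35). Reduce: 447 ≡ 27 (mod 35). Now have -(27 / 35).
Both 27 ≡ 3 and 35 ≡ 3 (mod 4), so reciprocity gives (27 / 35) = -(35 / 27). Reduce: 35 ≡ 8 (mod 27). Now have (8 / 27).
Factor out 2: 8 = 2^3. Since 27 ≡ 3 (mod 8), (2 / 27) = -1, and (2 / 27)^3 = -1. Now have -(1 / 27).
(1 / 27) = 1. Collecting the sign factors: -1.
Second factor (602 / 1411):
Factor out 2: 602 = 2·301. Since 1411 ≡ 3 (mod 8), (2 / 1411) = -1. Now have -(301 / 1411).
301 ≡ 1 (mod 4), so quadratic reciprocity gives (301 / 1411) = (1411 / 301). Reduce: 1411 ≡ 207 (mod 301). Now have -(207 / 301).
301 ≡ 1 (mod 4), so quadratic reciprocity gives (207 / 301) = (301 / 207). Reduce: 301 ≡ 94 (mod 207). Now have -(94 / 207).
Factor out 2: 94 = 2·47. Since 207 ≡ 7 (mod 8), (2 / 207) = +1. Now have -(47 / 207).
Both 47 ≡ 3 and 207 ≡ 3 (mod 4), so reciprocity gives (47 / 207) = -(207 / 47). Reduce: 207 ≡ 19 (mod 47). Now have (19 / 47).
Both 19 ≡ 3 and 47 ≡ 3 (mod 4), so reciprocity gives (19 / 47) = -(47 / 19). Reduce: 47 ≡ 9 (mod 19). Now have -(9 / 19).
9 ≡ 1 (mod 4), so quadratic reciprocity gives (9 / 19) = (19 / 9). Reduce: 19 ≡ 1 (mod 9). Now have -(1 / 9).
(1 / 9) = 1. Collecting the sign factors: -1.
Product: (-1)·(-1) = 1.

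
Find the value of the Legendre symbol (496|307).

-1

Reduce the numerator: 496 ≡ 189 (mod 307), so (496|307) = (189|307).
189 ≡ 1 (mod 4), so quadratic reciprocity gives (189|307) = (307|189). Reduce: 307 ≡ 118 (mod 189). Now have (118|189).
Factor out 2: 118 = 2·59. Since 189 ≡ 5 (mod 8), (2|189) = -1. Now have -(59|189).
189 ≡ 1 (mod 4), so quadratic reciprocity gives (59|189) = (189|59). Reduce: 189 ≡ 12 (mod 59). Now have -(12|59).
Factor out 2: 12 = 2^2·3. Since 59 ≡ 3 (mod 8), (2|59) = -1, and (2|59)^2 = +1. Now have -(3|59).
Both 3 ≡ 3 and 59 ≡ 3 (mod 4), so reciprocity gives (3|59) = -(59|3). Reduce: 59 ≡ 2 (mod 3). Now have (2|3).
Factor out 2: 2 = 2. Since 3 ≡ 3 (mod 8), (2|3) = -1. Now have -(1|3).
(1|3) = 1. Collecting the sign factors: -1.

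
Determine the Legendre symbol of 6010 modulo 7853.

Factor out 2: 6010 = 2·3005. Since 7853 ≡ 5 (mod 8), (2|7853) = -1. Now have -(3005|7853).
3005 ≡ 1 (mod 4), so quadratic reciprocity gives (3005|7853) = (7853|3005). Reduce: 7853 ≡ 1843 (mod 3005). Now have -(1843|3005).
3005 ≡ 1 (mod 4), so quadratic reciprocity gives (1843|3005) = (3005|1843). Reduce: 3005 ≡ 1162 (mod 1843). Now have -(1162|1843).
Factor out 2: 1162 = 2·581. Since 1843 ≡ 3 (mod 8), (2|1843) = -1. Now have (581|1843).
581 ≡ 1 (mod 4), so quadratic reciprocity gives (581|1843) = (1843|581). Reduce: 1843 ≡ 100 (mod 581). Now have (100|581).
Factor out 2: 100 = 2^2·25. Since 581 ≡ 5 (mod 8), (2|581) = -1, and (2|581)^2 = +1. Now have (25|581).
25 ≡ 1 (mod 4), so quadratic reciprocity gives (25|581) = (581|25). Reduce: 581 ≡ 6 (mod 25). Now have (6|25).
Factor out 2: 6 = 2·3. Since 25 ≡ 1 (mod 8), (2|25) = +1. Now have (3|25).
25 ≡ 1 (mod 4), so quadratic reciprocity gives (3|25) = (25|3). Reduce: 25 ≡ 1 (mod 3). Now have (1|3).
(1|3) = 1. Collecting the sign factors: 1.

1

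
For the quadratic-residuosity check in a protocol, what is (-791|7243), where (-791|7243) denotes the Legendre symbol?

(-791|7243)
  = -(791|7243)    [7243 ≡ 3 mod 4 ⇒ (-1|7243) = -1]
  = (7243|791)    [QR: both ≡ 3 mod 4, sign flips]
  = (124|791)    [7243 ≡ 124 mod 791]
  = (31|791)    [791 ≡ 7 mod 8 ⇒ (2|791)^2 = +1]
  = -(791|31)    [QR: both ≡ 3 mod 4, sign flips]
  = -(16|31)    [791 ≡ 16 mod 31]
  = -(1|31)    [31 ≡ 7 mod 8 ⇒ (2|31)^4 = +1]
  = -1    [(1|31) = 1]

-1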